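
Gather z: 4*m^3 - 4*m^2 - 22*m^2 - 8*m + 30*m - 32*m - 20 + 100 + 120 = 4*m^3 - 26*m^2 - 10*m + 200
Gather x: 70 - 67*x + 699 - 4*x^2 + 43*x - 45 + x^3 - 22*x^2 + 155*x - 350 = x^3 - 26*x^2 + 131*x + 374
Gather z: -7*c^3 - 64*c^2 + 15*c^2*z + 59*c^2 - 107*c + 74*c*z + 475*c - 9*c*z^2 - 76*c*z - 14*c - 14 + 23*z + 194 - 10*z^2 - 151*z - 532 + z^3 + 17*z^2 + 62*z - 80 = -7*c^3 - 5*c^2 + 354*c + z^3 + z^2*(7 - 9*c) + z*(15*c^2 - 2*c - 66) - 432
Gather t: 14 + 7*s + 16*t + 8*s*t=7*s + t*(8*s + 16) + 14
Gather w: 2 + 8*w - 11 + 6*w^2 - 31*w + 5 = 6*w^2 - 23*w - 4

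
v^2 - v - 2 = (v - 2)*(v + 1)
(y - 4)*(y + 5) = y^2 + y - 20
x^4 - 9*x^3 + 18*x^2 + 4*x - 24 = (x - 6)*(x - 2)^2*(x + 1)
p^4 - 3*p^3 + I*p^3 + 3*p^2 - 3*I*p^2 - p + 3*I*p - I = (p - 1)*(p + I)*(-I*p + I)*(I*p - I)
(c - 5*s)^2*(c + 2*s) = c^3 - 8*c^2*s + 5*c*s^2 + 50*s^3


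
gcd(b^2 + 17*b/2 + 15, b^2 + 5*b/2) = b + 5/2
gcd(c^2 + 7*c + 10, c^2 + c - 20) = c + 5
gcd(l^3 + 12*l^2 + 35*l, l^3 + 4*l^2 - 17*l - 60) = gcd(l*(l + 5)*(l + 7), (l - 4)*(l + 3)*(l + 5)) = l + 5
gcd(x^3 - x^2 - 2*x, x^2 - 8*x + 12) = x - 2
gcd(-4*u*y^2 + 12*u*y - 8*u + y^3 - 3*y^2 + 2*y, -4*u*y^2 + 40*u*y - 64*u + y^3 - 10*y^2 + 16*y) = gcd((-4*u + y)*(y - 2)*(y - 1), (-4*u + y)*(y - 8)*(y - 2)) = -4*u*y + 8*u + y^2 - 2*y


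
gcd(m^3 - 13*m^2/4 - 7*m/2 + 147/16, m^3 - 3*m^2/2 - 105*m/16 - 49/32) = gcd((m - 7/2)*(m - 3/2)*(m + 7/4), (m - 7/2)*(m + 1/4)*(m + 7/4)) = m^2 - 7*m/4 - 49/8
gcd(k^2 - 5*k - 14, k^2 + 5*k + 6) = k + 2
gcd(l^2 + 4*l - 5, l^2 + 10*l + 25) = l + 5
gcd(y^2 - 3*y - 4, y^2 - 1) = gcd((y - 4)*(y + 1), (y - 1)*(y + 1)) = y + 1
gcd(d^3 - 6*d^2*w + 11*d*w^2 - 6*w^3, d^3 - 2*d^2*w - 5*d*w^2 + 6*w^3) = d^2 - 4*d*w + 3*w^2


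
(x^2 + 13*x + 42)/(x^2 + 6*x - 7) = (x + 6)/(x - 1)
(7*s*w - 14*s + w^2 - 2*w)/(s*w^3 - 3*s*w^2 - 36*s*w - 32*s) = (-7*s*w + 14*s - w^2 + 2*w)/(s*(-w^3 + 3*w^2 + 36*w + 32))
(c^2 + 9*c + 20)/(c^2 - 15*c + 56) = (c^2 + 9*c + 20)/(c^2 - 15*c + 56)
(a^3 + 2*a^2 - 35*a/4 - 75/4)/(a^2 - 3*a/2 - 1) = (-4*a^3 - 8*a^2 + 35*a + 75)/(2*(-2*a^2 + 3*a + 2))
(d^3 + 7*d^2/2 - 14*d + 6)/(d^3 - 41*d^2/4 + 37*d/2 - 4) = 2*(2*d^2 + 11*d - 6)/(4*d^2 - 33*d + 8)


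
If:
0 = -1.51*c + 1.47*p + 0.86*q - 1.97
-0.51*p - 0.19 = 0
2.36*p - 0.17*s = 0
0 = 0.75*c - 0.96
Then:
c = 1.28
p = -0.37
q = 5.17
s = -5.17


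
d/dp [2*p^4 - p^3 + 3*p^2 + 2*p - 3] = 8*p^3 - 3*p^2 + 6*p + 2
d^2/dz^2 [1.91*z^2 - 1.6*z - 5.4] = 3.82000000000000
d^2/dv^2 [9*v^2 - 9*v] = 18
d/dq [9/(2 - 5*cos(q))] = -45*sin(q)/(5*cos(q) - 2)^2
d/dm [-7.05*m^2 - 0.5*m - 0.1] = -14.1*m - 0.5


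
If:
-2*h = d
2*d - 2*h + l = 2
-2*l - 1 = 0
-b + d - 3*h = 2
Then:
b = 1/12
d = 5/6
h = -5/12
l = -1/2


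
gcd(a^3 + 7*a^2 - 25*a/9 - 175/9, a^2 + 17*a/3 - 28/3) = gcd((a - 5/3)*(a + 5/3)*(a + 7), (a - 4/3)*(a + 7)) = a + 7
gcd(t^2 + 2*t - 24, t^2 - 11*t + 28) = t - 4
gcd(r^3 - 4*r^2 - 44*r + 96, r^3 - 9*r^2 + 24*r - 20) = r - 2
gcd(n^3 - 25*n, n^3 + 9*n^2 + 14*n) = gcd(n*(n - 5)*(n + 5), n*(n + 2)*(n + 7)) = n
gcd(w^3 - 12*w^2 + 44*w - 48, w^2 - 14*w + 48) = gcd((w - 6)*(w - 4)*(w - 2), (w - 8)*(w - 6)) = w - 6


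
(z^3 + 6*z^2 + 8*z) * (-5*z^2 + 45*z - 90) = -5*z^5 + 15*z^4 + 140*z^3 - 180*z^2 - 720*z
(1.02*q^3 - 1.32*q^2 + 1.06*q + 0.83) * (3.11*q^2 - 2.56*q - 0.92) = 3.1722*q^5 - 6.7164*q^4 + 5.7374*q^3 + 1.0821*q^2 - 3.1*q - 0.7636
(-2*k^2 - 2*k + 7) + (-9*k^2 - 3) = -11*k^2 - 2*k + 4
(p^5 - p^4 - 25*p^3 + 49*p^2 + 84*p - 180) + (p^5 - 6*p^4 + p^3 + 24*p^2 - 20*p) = 2*p^5 - 7*p^4 - 24*p^3 + 73*p^2 + 64*p - 180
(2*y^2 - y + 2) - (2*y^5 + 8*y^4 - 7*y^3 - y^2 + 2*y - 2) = -2*y^5 - 8*y^4 + 7*y^3 + 3*y^2 - 3*y + 4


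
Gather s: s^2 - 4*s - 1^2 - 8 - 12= s^2 - 4*s - 21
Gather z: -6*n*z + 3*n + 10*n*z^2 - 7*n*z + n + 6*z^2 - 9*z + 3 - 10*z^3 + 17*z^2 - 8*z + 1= 4*n - 10*z^3 + z^2*(10*n + 23) + z*(-13*n - 17) + 4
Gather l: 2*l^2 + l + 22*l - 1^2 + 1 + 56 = 2*l^2 + 23*l + 56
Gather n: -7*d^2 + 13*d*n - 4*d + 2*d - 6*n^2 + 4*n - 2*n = -7*d^2 - 2*d - 6*n^2 + n*(13*d + 2)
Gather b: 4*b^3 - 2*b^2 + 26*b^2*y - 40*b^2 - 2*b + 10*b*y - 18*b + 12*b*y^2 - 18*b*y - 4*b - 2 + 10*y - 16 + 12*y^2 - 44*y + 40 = 4*b^3 + b^2*(26*y - 42) + b*(12*y^2 - 8*y - 24) + 12*y^2 - 34*y + 22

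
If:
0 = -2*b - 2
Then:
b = -1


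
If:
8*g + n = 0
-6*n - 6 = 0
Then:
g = 1/8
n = -1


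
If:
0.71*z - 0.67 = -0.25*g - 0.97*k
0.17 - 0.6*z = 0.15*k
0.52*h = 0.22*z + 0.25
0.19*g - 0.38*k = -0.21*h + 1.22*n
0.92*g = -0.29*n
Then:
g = 0.03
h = 0.54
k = 0.58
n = -0.08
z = 0.14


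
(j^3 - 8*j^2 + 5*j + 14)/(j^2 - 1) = (j^2 - 9*j + 14)/(j - 1)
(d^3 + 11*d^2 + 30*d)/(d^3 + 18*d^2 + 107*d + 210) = d/(d + 7)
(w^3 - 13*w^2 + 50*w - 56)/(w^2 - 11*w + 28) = w - 2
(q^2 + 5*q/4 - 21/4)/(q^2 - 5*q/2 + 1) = (4*q^2 + 5*q - 21)/(2*(2*q^2 - 5*q + 2))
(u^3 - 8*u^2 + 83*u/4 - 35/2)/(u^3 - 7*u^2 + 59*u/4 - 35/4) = (u - 2)/(u - 1)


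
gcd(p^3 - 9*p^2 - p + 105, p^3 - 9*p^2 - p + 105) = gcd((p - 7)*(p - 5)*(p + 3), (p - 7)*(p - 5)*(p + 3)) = p^3 - 9*p^2 - p + 105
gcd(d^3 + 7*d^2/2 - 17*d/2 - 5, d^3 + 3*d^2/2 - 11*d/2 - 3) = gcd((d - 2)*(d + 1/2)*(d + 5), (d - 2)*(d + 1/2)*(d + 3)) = d^2 - 3*d/2 - 1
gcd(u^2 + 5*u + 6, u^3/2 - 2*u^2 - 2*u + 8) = u + 2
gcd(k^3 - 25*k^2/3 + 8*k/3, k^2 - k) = k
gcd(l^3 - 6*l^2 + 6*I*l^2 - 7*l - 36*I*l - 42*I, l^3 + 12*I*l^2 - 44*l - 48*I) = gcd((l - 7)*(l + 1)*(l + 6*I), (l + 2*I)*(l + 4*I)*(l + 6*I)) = l + 6*I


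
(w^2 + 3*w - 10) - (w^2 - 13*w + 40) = 16*w - 50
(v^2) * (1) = v^2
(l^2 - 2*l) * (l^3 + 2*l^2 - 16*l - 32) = l^5 - 20*l^3 + 64*l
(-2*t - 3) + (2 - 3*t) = -5*t - 1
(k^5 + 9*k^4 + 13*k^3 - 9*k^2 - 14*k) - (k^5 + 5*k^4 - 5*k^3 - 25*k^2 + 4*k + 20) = 4*k^4 + 18*k^3 + 16*k^2 - 18*k - 20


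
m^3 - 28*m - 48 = (m - 6)*(m + 2)*(m + 4)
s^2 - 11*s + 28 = (s - 7)*(s - 4)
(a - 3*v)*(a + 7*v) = a^2 + 4*a*v - 21*v^2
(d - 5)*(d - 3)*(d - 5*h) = d^3 - 5*d^2*h - 8*d^2 + 40*d*h + 15*d - 75*h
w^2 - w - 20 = (w - 5)*(w + 4)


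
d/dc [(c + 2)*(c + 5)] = 2*c + 7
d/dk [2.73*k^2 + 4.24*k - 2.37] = 5.46*k + 4.24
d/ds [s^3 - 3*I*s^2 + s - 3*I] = 3*s^2 - 6*I*s + 1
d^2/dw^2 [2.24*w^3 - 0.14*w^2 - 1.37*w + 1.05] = 13.44*w - 0.28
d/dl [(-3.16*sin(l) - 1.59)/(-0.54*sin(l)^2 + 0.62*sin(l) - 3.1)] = (-1.7064*sin(l)^2 - 1.7172*sin(l) + 10.7818)*cos(l)/(0.2916*sin(l)^4 - 0.6696*sin(l)^3 + 3.7324*sin(l)^2 - 3.844*sin(l) + 9.61)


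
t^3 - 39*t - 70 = (t - 7)*(t + 2)*(t + 5)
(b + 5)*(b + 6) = b^2 + 11*b + 30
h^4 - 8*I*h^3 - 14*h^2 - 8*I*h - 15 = (h - 5*I)*(h - 3*I)*(h - I)*(h + I)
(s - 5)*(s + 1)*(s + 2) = s^3 - 2*s^2 - 13*s - 10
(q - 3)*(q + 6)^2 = q^3 + 9*q^2 - 108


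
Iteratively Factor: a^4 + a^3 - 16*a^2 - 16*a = (a)*(a^3 + a^2 - 16*a - 16) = a*(a - 4)*(a^2 + 5*a + 4) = a*(a - 4)*(a + 1)*(a + 4)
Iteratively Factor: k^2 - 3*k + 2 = (k - 2)*(k - 1)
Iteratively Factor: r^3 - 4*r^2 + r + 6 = (r + 1)*(r^2 - 5*r + 6) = (r - 3)*(r + 1)*(r - 2)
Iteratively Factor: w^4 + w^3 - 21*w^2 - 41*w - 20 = (w + 4)*(w^3 - 3*w^2 - 9*w - 5) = (w - 5)*(w + 4)*(w^2 + 2*w + 1) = (w - 5)*(w + 1)*(w + 4)*(w + 1)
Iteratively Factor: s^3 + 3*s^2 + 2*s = (s + 2)*(s^2 + s) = (s + 1)*(s + 2)*(s)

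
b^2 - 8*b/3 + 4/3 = (b - 2)*(b - 2/3)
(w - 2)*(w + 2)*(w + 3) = w^3 + 3*w^2 - 4*w - 12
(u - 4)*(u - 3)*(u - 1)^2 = u^4 - 9*u^3 + 27*u^2 - 31*u + 12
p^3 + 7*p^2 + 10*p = p*(p + 2)*(p + 5)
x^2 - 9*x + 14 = (x - 7)*(x - 2)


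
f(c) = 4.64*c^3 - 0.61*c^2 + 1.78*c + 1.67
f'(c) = 13.92*c^2 - 1.22*c + 1.78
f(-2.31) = -62.89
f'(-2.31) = 78.88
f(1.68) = 24.94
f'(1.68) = 39.02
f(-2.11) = -48.39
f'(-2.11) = 66.33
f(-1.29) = -11.60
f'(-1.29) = 26.52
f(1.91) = 35.18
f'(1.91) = 50.23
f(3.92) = 278.77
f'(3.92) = 210.90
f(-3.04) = -139.74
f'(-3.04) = 134.13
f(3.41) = 184.63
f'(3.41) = 159.48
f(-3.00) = -134.44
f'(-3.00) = 130.72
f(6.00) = 992.63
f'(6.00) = 495.58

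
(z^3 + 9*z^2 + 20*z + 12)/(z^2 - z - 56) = (z^3 + 9*z^2 + 20*z + 12)/(z^2 - z - 56)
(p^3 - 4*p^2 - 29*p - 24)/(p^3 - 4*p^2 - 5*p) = (p^2 - 5*p - 24)/(p*(p - 5))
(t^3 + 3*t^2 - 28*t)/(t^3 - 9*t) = (t^2 + 3*t - 28)/(t^2 - 9)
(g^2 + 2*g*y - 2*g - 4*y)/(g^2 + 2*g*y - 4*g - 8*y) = (g - 2)/(g - 4)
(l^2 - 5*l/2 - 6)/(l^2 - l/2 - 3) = (l - 4)/(l - 2)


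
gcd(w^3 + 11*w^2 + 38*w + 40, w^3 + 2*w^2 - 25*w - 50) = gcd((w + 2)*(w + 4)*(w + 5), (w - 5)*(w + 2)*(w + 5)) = w^2 + 7*w + 10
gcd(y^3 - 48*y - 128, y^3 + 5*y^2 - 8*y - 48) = y^2 + 8*y + 16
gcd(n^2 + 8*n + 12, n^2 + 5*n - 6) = n + 6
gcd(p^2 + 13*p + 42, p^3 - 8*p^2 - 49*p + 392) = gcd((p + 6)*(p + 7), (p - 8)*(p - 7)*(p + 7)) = p + 7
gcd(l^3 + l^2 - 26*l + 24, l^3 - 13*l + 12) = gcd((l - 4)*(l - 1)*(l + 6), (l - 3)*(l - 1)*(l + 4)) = l - 1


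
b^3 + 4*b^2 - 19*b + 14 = (b - 2)*(b - 1)*(b + 7)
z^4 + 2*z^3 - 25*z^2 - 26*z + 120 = (z - 4)*(z - 2)*(z + 3)*(z + 5)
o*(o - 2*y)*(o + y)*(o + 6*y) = o^4 + 5*o^3*y - 8*o^2*y^2 - 12*o*y^3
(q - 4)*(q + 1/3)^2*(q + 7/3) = q^4 - q^3 - 31*q^2/3 - 173*q/27 - 28/27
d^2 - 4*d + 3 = (d - 3)*(d - 1)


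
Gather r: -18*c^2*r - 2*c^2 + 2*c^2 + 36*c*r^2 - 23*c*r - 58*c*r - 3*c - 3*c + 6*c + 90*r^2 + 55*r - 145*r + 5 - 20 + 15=r^2*(36*c + 90) + r*(-18*c^2 - 81*c - 90)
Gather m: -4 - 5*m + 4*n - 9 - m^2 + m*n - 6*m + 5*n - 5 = -m^2 + m*(n - 11) + 9*n - 18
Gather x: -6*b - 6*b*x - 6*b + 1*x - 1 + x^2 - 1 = -12*b + x^2 + x*(1 - 6*b) - 2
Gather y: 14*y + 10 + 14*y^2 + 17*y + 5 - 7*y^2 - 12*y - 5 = 7*y^2 + 19*y + 10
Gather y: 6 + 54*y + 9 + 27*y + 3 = 81*y + 18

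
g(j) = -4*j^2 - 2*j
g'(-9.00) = 70.00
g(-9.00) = -306.00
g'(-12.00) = 94.00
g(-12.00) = -552.00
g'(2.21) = -19.68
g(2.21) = -23.96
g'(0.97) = -9.76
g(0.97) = -5.70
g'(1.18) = -11.44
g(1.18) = -7.93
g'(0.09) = -2.72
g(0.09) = -0.21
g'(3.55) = -30.40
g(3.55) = -57.51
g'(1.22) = -11.76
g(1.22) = -8.39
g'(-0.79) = 4.32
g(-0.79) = -0.92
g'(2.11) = -18.88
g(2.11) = -22.03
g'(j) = -8*j - 2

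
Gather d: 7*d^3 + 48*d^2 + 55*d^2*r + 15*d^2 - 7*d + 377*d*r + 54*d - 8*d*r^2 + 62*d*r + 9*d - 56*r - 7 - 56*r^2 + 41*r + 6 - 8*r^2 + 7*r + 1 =7*d^3 + d^2*(55*r + 63) + d*(-8*r^2 + 439*r + 56) - 64*r^2 - 8*r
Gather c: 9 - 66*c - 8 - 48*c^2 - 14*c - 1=-48*c^2 - 80*c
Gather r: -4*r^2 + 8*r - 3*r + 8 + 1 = -4*r^2 + 5*r + 9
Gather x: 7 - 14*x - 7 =-14*x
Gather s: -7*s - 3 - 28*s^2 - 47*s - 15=-28*s^2 - 54*s - 18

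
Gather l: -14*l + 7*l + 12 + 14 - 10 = 16 - 7*l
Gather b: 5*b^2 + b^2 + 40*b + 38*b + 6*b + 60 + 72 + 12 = 6*b^2 + 84*b + 144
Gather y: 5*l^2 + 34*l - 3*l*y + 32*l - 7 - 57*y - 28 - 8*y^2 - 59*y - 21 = 5*l^2 + 66*l - 8*y^2 + y*(-3*l - 116) - 56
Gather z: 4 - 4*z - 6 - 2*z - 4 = -6*z - 6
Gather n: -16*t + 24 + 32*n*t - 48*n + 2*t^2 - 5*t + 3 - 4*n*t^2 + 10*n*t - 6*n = n*(-4*t^2 + 42*t - 54) + 2*t^2 - 21*t + 27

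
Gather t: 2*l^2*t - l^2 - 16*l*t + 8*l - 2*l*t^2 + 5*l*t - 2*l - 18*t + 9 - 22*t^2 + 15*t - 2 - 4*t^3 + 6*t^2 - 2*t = -l^2 + 6*l - 4*t^3 + t^2*(-2*l - 16) + t*(2*l^2 - 11*l - 5) + 7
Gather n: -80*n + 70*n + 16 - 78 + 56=-10*n - 6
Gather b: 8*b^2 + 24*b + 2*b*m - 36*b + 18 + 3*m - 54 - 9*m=8*b^2 + b*(2*m - 12) - 6*m - 36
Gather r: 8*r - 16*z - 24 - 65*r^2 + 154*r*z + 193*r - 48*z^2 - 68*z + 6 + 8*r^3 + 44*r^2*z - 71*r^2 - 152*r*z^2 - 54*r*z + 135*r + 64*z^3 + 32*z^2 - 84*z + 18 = 8*r^3 + r^2*(44*z - 136) + r*(-152*z^2 + 100*z + 336) + 64*z^3 - 16*z^2 - 168*z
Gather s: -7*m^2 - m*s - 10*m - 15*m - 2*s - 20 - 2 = -7*m^2 - 25*m + s*(-m - 2) - 22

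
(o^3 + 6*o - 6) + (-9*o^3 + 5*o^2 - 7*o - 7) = -8*o^3 + 5*o^2 - o - 13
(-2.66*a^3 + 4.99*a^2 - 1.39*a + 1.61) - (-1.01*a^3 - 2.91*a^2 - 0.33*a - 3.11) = -1.65*a^3 + 7.9*a^2 - 1.06*a + 4.72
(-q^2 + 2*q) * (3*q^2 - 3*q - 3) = -3*q^4 + 9*q^3 - 3*q^2 - 6*q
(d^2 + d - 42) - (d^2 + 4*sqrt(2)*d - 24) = -4*sqrt(2)*d + d - 18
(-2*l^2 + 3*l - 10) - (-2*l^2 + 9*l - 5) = -6*l - 5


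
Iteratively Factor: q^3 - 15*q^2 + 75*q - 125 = (q - 5)*(q^2 - 10*q + 25) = (q - 5)^2*(q - 5)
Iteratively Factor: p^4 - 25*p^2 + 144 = (p - 4)*(p^3 + 4*p^2 - 9*p - 36) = (p - 4)*(p + 4)*(p^2 - 9) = (p - 4)*(p - 3)*(p + 4)*(p + 3)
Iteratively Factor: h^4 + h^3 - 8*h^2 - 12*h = (h - 3)*(h^3 + 4*h^2 + 4*h) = (h - 3)*(h + 2)*(h^2 + 2*h) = (h - 3)*(h + 2)^2*(h)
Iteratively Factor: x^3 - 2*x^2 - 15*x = (x - 5)*(x^2 + 3*x) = (x - 5)*(x + 3)*(x)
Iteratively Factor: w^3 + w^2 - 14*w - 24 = (w + 3)*(w^2 - 2*w - 8) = (w + 2)*(w + 3)*(w - 4)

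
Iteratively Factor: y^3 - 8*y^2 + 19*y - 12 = (y - 4)*(y^2 - 4*y + 3) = (y - 4)*(y - 3)*(y - 1)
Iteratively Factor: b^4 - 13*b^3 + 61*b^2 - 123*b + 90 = (b - 3)*(b^3 - 10*b^2 + 31*b - 30) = (b - 3)^2*(b^2 - 7*b + 10) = (b - 5)*(b - 3)^2*(b - 2)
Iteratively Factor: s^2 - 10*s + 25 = (s - 5)*(s - 5)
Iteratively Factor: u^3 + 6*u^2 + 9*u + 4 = (u + 1)*(u^2 + 5*u + 4) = (u + 1)*(u + 4)*(u + 1)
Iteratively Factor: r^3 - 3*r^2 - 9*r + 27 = (r - 3)*(r^2 - 9) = (r - 3)^2*(r + 3)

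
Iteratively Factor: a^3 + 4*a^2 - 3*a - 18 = (a + 3)*(a^2 + a - 6) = (a - 2)*(a + 3)*(a + 3)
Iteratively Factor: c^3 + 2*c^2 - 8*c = (c)*(c^2 + 2*c - 8) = c*(c + 4)*(c - 2)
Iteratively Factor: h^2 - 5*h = (h - 5)*(h)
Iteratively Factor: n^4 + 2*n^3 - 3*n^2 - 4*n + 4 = (n - 1)*(n^3 + 3*n^2 - 4) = (n - 1)*(n + 2)*(n^2 + n - 2) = (n - 1)*(n + 2)^2*(n - 1)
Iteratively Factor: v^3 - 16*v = (v + 4)*(v^2 - 4*v) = v*(v + 4)*(v - 4)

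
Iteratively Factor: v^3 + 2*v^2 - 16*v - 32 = (v + 2)*(v^2 - 16) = (v - 4)*(v + 2)*(v + 4)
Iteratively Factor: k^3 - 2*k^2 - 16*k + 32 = (k + 4)*(k^2 - 6*k + 8) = (k - 2)*(k + 4)*(k - 4)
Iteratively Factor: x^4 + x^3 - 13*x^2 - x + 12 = (x + 1)*(x^3 - 13*x + 12) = (x - 3)*(x + 1)*(x^2 + 3*x - 4) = (x - 3)*(x + 1)*(x + 4)*(x - 1)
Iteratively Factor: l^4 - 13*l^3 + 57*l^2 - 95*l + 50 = (l - 1)*(l^3 - 12*l^2 + 45*l - 50) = (l - 2)*(l - 1)*(l^2 - 10*l + 25) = (l - 5)*(l - 2)*(l - 1)*(l - 5)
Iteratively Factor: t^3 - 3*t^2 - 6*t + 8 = (t - 1)*(t^2 - 2*t - 8) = (t - 1)*(t + 2)*(t - 4)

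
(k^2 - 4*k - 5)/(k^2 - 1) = (k - 5)/(k - 1)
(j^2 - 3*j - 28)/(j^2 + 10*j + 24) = (j - 7)/(j + 6)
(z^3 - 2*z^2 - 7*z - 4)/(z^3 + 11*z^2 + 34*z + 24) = (z^2 - 3*z - 4)/(z^2 + 10*z + 24)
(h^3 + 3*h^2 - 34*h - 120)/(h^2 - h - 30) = h + 4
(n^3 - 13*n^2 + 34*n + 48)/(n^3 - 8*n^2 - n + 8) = (n - 6)/(n - 1)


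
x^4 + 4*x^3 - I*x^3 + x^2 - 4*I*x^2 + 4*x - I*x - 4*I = (x + 4)*(x - I)^2*(x + I)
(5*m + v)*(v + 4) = 5*m*v + 20*m + v^2 + 4*v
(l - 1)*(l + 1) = l^2 - 1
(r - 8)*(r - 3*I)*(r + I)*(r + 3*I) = r^4 - 8*r^3 + I*r^3 + 9*r^2 - 8*I*r^2 - 72*r + 9*I*r - 72*I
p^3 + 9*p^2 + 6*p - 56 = (p - 2)*(p + 4)*(p + 7)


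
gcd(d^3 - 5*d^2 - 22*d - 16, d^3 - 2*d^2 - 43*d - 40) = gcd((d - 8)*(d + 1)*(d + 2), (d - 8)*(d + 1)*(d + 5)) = d^2 - 7*d - 8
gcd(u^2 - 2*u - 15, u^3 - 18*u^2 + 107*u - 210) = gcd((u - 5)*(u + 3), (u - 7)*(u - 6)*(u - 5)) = u - 5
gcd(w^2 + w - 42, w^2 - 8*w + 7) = 1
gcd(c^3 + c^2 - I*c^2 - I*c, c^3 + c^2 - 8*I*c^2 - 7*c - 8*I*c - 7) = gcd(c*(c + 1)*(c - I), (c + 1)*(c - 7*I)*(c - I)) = c^2 + c*(1 - I) - I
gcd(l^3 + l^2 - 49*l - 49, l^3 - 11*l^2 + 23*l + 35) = l^2 - 6*l - 7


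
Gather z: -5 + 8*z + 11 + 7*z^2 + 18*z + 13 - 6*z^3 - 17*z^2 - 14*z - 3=-6*z^3 - 10*z^2 + 12*z + 16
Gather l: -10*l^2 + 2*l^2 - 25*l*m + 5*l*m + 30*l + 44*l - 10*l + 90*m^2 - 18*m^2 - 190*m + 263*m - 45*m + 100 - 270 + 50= -8*l^2 + l*(64 - 20*m) + 72*m^2 + 28*m - 120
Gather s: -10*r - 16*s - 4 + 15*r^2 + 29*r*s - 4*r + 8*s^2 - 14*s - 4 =15*r^2 - 14*r + 8*s^2 + s*(29*r - 30) - 8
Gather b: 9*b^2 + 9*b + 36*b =9*b^2 + 45*b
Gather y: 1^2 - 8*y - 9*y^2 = -9*y^2 - 8*y + 1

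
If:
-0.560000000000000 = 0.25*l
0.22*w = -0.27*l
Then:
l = -2.24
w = 2.75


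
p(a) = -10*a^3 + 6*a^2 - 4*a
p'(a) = -30*a^2 + 12*a - 4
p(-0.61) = 6.94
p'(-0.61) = -22.48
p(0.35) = -1.09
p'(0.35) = -3.48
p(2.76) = -175.58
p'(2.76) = -199.41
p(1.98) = -62.02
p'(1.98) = -97.85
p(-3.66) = 585.29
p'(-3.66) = -449.79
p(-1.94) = 103.36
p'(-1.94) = -140.19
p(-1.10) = 24.97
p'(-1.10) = -53.50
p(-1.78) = 82.53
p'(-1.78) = -120.41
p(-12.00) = 18192.00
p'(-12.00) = -4468.00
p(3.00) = -228.00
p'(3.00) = -238.00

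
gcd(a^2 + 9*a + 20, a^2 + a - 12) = a + 4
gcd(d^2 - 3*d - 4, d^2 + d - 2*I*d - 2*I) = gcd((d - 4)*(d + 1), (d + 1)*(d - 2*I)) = d + 1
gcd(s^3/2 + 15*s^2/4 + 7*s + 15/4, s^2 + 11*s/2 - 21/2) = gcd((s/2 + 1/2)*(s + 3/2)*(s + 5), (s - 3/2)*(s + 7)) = 1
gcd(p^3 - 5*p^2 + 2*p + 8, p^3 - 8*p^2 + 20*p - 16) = p^2 - 6*p + 8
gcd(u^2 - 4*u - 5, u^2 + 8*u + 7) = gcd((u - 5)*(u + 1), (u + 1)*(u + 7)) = u + 1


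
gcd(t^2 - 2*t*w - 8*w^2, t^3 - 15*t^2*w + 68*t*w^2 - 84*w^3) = 1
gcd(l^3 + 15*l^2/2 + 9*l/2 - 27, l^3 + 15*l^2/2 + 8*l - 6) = l + 6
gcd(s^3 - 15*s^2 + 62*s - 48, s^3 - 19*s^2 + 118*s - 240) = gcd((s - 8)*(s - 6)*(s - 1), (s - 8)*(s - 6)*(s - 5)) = s^2 - 14*s + 48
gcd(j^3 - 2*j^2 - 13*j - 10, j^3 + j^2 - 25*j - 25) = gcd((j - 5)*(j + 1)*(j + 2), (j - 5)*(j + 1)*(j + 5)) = j^2 - 4*j - 5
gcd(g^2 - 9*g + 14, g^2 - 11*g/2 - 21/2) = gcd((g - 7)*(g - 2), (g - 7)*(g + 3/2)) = g - 7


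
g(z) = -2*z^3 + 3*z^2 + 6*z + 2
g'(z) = -6*z^2 + 6*z + 6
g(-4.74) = 253.96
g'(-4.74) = -157.25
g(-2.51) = 37.47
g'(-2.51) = -46.86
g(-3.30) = 86.74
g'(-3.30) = -79.14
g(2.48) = 4.83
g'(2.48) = -16.02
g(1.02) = 9.12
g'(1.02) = 5.88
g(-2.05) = 19.54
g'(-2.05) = -31.52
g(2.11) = 9.23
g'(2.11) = -8.05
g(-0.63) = -0.09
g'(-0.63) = -0.16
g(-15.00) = 7337.00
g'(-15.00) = -1434.00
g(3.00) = -7.00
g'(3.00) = -30.00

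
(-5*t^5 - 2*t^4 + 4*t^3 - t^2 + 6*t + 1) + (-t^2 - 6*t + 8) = -5*t^5 - 2*t^4 + 4*t^3 - 2*t^2 + 9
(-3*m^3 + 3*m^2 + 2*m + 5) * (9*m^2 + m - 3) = -27*m^5 + 24*m^4 + 30*m^3 + 38*m^2 - m - 15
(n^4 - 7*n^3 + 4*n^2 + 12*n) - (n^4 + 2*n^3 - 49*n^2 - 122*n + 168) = -9*n^3 + 53*n^2 + 134*n - 168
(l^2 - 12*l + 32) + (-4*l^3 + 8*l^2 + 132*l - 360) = -4*l^3 + 9*l^2 + 120*l - 328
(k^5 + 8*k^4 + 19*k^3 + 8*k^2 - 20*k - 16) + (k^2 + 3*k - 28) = k^5 + 8*k^4 + 19*k^3 + 9*k^2 - 17*k - 44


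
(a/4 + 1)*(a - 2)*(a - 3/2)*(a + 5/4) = a^4/4 + 7*a^3/16 - 83*a^2/32 - 7*a/16 + 15/4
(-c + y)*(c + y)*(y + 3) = -c^2*y - 3*c^2 + y^3 + 3*y^2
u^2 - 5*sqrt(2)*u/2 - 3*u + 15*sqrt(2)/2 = (u - 3)*(u - 5*sqrt(2)/2)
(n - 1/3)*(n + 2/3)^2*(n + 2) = n^4 + 3*n^3 + 2*n^2 - 4*n/27 - 8/27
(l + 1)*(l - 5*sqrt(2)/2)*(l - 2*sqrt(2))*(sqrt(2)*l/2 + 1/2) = sqrt(2)*l^4/2 - 4*l^3 + sqrt(2)*l^3/2 - 4*l^2 + 11*sqrt(2)*l^2/4 + 11*sqrt(2)*l/4 + 5*l + 5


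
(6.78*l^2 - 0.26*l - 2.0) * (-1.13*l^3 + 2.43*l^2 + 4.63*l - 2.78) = -7.6614*l^5 + 16.7692*l^4 + 33.0196*l^3 - 24.9122*l^2 - 8.5372*l + 5.56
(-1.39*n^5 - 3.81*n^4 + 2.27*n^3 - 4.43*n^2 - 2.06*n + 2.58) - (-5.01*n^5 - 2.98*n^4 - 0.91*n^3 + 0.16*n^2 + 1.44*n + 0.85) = 3.62*n^5 - 0.83*n^4 + 3.18*n^3 - 4.59*n^2 - 3.5*n + 1.73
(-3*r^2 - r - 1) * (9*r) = -27*r^3 - 9*r^2 - 9*r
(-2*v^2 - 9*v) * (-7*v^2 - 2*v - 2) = 14*v^4 + 67*v^3 + 22*v^2 + 18*v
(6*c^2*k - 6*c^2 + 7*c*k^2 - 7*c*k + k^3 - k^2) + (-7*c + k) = 6*c^2*k - 6*c^2 + 7*c*k^2 - 7*c*k - 7*c + k^3 - k^2 + k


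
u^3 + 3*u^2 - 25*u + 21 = (u - 3)*(u - 1)*(u + 7)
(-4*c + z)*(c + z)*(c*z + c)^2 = -4*c^4*z^2 - 8*c^4*z - 4*c^4 - 3*c^3*z^3 - 6*c^3*z^2 - 3*c^3*z + c^2*z^4 + 2*c^2*z^3 + c^2*z^2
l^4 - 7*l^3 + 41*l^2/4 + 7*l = l*(l - 4)*(l - 7/2)*(l + 1/2)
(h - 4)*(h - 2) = h^2 - 6*h + 8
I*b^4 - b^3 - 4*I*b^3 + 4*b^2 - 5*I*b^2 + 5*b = b*(b - 5)*(b + I)*(I*b + I)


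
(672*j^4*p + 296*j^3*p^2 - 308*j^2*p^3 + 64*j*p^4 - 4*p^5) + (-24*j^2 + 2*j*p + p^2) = 672*j^4*p + 296*j^3*p^2 - 308*j^2*p^3 - 24*j^2 + 64*j*p^4 + 2*j*p - 4*p^5 + p^2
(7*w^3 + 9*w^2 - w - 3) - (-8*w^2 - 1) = 7*w^3 + 17*w^2 - w - 2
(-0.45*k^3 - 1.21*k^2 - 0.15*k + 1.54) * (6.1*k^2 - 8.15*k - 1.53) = -2.745*k^5 - 3.7135*k^4 + 9.635*k^3 + 12.4678*k^2 - 12.3215*k - 2.3562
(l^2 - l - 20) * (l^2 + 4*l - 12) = l^4 + 3*l^3 - 36*l^2 - 68*l + 240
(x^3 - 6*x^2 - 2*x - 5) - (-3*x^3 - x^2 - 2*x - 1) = 4*x^3 - 5*x^2 - 4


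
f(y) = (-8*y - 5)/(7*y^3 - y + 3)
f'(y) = (1 - 21*y^2)*(-8*y - 5)/(7*y^3 - y + 3)^2 - 8/(7*y^3 - y + 3)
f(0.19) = -2.28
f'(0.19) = -2.99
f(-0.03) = -1.57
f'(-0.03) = -3.15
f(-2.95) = -0.11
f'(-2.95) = -0.07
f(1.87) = -0.43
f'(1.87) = 0.49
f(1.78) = -0.47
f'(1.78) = 0.56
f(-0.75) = 1.25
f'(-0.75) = -27.07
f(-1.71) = -0.29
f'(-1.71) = -0.31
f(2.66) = -0.20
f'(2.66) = 0.16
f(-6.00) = -0.03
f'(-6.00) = -0.00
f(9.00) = -0.02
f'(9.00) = 0.00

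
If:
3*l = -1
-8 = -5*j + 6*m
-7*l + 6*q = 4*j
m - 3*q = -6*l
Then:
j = -13/7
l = -1/3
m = -121/42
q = -205/126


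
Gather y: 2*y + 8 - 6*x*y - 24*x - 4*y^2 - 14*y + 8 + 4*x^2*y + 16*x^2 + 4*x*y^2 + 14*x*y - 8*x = 16*x^2 - 32*x + y^2*(4*x - 4) + y*(4*x^2 + 8*x - 12) + 16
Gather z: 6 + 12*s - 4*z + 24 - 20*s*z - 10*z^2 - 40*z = 12*s - 10*z^2 + z*(-20*s - 44) + 30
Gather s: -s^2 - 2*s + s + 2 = -s^2 - s + 2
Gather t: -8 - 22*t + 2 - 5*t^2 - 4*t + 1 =-5*t^2 - 26*t - 5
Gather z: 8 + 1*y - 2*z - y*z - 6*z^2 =y - 6*z^2 + z*(-y - 2) + 8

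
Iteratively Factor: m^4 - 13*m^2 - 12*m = (m)*(m^3 - 13*m - 12) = m*(m + 1)*(m^2 - m - 12) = m*(m + 1)*(m + 3)*(m - 4)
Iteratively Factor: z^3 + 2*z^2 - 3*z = (z + 3)*(z^2 - z) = (z - 1)*(z + 3)*(z)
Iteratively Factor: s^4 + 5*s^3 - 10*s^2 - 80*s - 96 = (s - 4)*(s^3 + 9*s^2 + 26*s + 24) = (s - 4)*(s + 3)*(s^2 + 6*s + 8) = (s - 4)*(s + 2)*(s + 3)*(s + 4)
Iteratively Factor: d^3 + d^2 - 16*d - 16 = (d + 4)*(d^2 - 3*d - 4) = (d + 1)*(d + 4)*(d - 4)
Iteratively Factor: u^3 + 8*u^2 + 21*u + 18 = (u + 2)*(u^2 + 6*u + 9) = (u + 2)*(u + 3)*(u + 3)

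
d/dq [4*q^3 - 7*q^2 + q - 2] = 12*q^2 - 14*q + 1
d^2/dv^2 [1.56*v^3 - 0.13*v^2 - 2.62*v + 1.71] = 9.36*v - 0.26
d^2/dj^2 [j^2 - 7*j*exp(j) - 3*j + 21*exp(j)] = -7*j*exp(j) + 7*exp(j) + 2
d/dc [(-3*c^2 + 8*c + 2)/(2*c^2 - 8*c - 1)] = 2*(4*c^2 - c + 4)/(4*c^4 - 32*c^3 + 60*c^2 + 16*c + 1)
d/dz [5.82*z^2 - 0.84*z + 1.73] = 11.64*z - 0.84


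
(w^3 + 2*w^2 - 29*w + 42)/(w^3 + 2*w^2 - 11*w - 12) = (w^2 + 5*w - 14)/(w^2 + 5*w + 4)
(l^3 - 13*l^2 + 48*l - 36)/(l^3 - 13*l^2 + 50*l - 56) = (l^3 - 13*l^2 + 48*l - 36)/(l^3 - 13*l^2 + 50*l - 56)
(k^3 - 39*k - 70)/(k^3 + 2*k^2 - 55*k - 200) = (k^2 - 5*k - 14)/(k^2 - 3*k - 40)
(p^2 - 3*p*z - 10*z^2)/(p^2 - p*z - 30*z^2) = (-p^2 + 3*p*z + 10*z^2)/(-p^2 + p*z + 30*z^2)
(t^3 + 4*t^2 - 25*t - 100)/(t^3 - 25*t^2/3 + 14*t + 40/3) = 3*(t^2 + 9*t + 20)/(3*t^2 - 10*t - 8)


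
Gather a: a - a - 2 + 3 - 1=0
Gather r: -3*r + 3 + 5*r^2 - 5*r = 5*r^2 - 8*r + 3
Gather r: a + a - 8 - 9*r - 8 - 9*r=2*a - 18*r - 16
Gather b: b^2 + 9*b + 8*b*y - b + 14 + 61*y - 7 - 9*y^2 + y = b^2 + b*(8*y + 8) - 9*y^2 + 62*y + 7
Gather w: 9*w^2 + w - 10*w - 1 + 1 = 9*w^2 - 9*w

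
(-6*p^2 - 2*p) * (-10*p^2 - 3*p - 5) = 60*p^4 + 38*p^3 + 36*p^2 + 10*p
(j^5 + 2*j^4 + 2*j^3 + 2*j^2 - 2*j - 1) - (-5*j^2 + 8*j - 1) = j^5 + 2*j^4 + 2*j^3 + 7*j^2 - 10*j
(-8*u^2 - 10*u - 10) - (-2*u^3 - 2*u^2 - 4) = 2*u^3 - 6*u^2 - 10*u - 6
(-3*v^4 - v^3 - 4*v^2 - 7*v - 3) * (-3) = 9*v^4 + 3*v^3 + 12*v^2 + 21*v + 9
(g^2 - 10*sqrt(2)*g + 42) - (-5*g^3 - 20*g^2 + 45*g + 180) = 5*g^3 + 21*g^2 - 45*g - 10*sqrt(2)*g - 138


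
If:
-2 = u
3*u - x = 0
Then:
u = -2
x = -6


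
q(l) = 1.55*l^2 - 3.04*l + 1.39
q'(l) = 3.1*l - 3.04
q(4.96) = 24.44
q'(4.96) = 12.34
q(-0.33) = 2.56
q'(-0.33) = -4.06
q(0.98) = -0.10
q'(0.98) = -0.00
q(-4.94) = 54.23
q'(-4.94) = -18.35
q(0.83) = -0.07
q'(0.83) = -0.47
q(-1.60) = 10.22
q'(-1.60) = -8.00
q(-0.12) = 1.78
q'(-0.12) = -3.41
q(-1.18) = 7.14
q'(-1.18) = -6.70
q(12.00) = 188.11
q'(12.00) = 34.16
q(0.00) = 1.39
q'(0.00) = -3.04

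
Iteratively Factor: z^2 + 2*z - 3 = (z + 3)*(z - 1)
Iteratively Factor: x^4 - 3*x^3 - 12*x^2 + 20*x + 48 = (x + 2)*(x^3 - 5*x^2 - 2*x + 24) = (x - 4)*(x + 2)*(x^2 - x - 6) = (x - 4)*(x - 3)*(x + 2)*(x + 2)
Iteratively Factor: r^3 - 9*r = (r + 3)*(r^2 - 3*r) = (r - 3)*(r + 3)*(r)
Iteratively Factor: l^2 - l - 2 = (l - 2)*(l + 1)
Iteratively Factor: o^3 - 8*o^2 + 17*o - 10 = (o - 1)*(o^2 - 7*o + 10) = (o - 5)*(o - 1)*(o - 2)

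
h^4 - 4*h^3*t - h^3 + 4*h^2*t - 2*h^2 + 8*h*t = h*(h - 2)*(h + 1)*(h - 4*t)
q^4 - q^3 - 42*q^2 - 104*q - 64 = (q - 8)*(q + 1)*(q + 2)*(q + 4)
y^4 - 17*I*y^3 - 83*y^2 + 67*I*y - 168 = (y - 8*I)*(y - 7*I)*(y - 3*I)*(y + I)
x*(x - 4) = x^2 - 4*x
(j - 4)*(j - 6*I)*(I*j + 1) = I*j^3 + 7*j^2 - 4*I*j^2 - 28*j - 6*I*j + 24*I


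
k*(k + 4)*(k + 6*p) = k^3 + 6*k^2*p + 4*k^2 + 24*k*p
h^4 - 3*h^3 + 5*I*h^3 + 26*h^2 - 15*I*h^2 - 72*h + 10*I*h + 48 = (h - 2)*(h - 1)*(h - 3*I)*(h + 8*I)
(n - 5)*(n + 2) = n^2 - 3*n - 10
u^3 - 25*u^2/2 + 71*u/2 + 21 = (u - 7)*(u - 6)*(u + 1/2)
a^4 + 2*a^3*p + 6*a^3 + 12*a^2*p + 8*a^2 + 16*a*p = a*(a + 2)*(a + 4)*(a + 2*p)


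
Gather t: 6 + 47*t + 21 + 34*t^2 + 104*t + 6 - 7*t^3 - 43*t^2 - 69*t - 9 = -7*t^3 - 9*t^2 + 82*t + 24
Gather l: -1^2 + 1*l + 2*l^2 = 2*l^2 + l - 1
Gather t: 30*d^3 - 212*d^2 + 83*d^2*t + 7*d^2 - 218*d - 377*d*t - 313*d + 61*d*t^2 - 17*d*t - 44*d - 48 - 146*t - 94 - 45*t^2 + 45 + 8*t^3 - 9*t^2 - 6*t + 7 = 30*d^3 - 205*d^2 - 575*d + 8*t^3 + t^2*(61*d - 54) + t*(83*d^2 - 394*d - 152) - 90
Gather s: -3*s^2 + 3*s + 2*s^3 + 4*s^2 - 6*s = 2*s^3 + s^2 - 3*s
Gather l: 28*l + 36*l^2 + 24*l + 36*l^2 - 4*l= 72*l^2 + 48*l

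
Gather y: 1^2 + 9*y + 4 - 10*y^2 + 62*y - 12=-10*y^2 + 71*y - 7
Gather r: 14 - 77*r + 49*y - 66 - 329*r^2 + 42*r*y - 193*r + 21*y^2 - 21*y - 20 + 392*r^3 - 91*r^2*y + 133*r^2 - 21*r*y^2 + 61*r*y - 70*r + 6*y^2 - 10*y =392*r^3 + r^2*(-91*y - 196) + r*(-21*y^2 + 103*y - 340) + 27*y^2 + 18*y - 72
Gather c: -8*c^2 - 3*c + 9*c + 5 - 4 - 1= -8*c^2 + 6*c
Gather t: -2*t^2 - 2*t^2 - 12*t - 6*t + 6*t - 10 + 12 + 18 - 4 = -4*t^2 - 12*t + 16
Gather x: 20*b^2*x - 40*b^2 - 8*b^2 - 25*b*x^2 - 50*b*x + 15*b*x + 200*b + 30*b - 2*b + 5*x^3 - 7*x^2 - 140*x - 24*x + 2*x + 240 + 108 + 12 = -48*b^2 + 228*b + 5*x^3 + x^2*(-25*b - 7) + x*(20*b^2 - 35*b - 162) + 360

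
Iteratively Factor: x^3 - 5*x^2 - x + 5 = (x + 1)*(x^2 - 6*x + 5) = (x - 5)*(x + 1)*(x - 1)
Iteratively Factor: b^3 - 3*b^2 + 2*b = (b)*(b^2 - 3*b + 2) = b*(b - 2)*(b - 1)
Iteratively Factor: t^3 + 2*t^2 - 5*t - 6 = (t - 2)*(t^2 + 4*t + 3) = (t - 2)*(t + 1)*(t + 3)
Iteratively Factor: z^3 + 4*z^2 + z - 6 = (z + 3)*(z^2 + z - 2) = (z - 1)*(z + 3)*(z + 2)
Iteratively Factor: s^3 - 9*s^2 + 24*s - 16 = (s - 1)*(s^2 - 8*s + 16) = (s - 4)*(s - 1)*(s - 4)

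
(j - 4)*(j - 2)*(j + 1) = j^3 - 5*j^2 + 2*j + 8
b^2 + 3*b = b*(b + 3)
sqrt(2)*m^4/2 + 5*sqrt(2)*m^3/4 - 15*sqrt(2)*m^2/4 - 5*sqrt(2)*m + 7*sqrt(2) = (m - 2)*(m - 1)*(m + 7/2)*(sqrt(2)*m/2 + sqrt(2))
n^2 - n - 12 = (n - 4)*(n + 3)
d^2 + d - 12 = (d - 3)*(d + 4)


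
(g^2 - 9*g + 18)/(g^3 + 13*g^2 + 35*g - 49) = (g^2 - 9*g + 18)/(g^3 + 13*g^2 + 35*g - 49)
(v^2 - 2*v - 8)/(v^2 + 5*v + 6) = (v - 4)/(v + 3)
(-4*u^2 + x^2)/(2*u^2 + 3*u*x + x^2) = (-2*u + x)/(u + x)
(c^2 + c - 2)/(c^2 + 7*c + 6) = (c^2 + c - 2)/(c^2 + 7*c + 6)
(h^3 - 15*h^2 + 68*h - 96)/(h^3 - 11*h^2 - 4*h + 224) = (h^2 - 7*h + 12)/(h^2 - 3*h - 28)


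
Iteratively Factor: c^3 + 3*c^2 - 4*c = (c - 1)*(c^2 + 4*c) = (c - 1)*(c + 4)*(c)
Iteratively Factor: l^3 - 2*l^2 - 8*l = (l - 4)*(l^2 + 2*l) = (l - 4)*(l + 2)*(l)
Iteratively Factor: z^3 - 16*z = (z + 4)*(z^2 - 4*z) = (z - 4)*(z + 4)*(z)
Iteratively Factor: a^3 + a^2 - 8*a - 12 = (a + 2)*(a^2 - a - 6) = (a + 2)^2*(a - 3)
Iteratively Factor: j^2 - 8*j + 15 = (j - 3)*(j - 5)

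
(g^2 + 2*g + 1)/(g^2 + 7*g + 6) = (g + 1)/(g + 6)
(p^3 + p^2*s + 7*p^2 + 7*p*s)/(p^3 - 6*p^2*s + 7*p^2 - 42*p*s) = (p + s)/(p - 6*s)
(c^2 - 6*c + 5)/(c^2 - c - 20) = (c - 1)/(c + 4)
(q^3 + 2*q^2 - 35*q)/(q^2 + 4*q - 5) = q*(q^2 + 2*q - 35)/(q^2 + 4*q - 5)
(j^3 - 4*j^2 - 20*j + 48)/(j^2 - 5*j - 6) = (j^2 + 2*j - 8)/(j + 1)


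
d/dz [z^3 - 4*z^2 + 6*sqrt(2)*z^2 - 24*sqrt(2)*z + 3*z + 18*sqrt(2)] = 3*z^2 - 8*z + 12*sqrt(2)*z - 24*sqrt(2) + 3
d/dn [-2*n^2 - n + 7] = -4*n - 1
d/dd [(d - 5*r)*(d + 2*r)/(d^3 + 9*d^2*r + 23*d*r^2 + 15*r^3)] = (-(d - 5*r)*(d + 2*r)*(3*d^2 + 18*d*r + 23*r^2) + (2*d - 3*r)*(d^3 + 9*d^2*r + 23*d*r^2 + 15*r^3))/(d^3 + 9*d^2*r + 23*d*r^2 + 15*r^3)^2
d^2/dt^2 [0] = 0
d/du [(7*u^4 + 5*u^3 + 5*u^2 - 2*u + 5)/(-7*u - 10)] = (-147*u^4 - 350*u^3 - 185*u^2 - 100*u + 55)/(49*u^2 + 140*u + 100)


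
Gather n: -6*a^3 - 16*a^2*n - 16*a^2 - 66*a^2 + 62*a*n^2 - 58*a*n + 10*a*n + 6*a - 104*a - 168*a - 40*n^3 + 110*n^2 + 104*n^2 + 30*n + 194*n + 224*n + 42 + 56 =-6*a^3 - 82*a^2 - 266*a - 40*n^3 + n^2*(62*a + 214) + n*(-16*a^2 - 48*a + 448) + 98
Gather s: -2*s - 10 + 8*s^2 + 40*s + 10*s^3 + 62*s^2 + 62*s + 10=10*s^3 + 70*s^2 + 100*s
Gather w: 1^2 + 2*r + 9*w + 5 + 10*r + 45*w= 12*r + 54*w + 6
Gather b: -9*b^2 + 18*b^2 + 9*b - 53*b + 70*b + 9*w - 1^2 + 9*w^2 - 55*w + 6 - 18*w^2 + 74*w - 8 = 9*b^2 + 26*b - 9*w^2 + 28*w - 3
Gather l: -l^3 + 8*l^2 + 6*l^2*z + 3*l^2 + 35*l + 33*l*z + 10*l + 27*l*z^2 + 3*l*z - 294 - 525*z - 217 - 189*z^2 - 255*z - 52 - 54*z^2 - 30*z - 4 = -l^3 + l^2*(6*z + 11) + l*(27*z^2 + 36*z + 45) - 243*z^2 - 810*z - 567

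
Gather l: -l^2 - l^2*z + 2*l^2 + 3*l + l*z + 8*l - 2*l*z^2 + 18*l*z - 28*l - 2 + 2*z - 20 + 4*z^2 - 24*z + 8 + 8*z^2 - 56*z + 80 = l^2*(1 - z) + l*(-2*z^2 + 19*z - 17) + 12*z^2 - 78*z + 66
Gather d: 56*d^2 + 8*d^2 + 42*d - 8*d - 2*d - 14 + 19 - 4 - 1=64*d^2 + 32*d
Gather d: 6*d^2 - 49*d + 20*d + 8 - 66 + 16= 6*d^2 - 29*d - 42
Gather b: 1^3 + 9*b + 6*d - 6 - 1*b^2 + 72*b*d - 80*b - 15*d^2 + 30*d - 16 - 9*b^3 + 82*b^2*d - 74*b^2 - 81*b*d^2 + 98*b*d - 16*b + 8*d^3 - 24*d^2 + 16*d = -9*b^3 + b^2*(82*d - 75) + b*(-81*d^2 + 170*d - 87) + 8*d^3 - 39*d^2 + 52*d - 21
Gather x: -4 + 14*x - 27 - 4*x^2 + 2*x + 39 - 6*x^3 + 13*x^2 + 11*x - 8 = -6*x^3 + 9*x^2 + 27*x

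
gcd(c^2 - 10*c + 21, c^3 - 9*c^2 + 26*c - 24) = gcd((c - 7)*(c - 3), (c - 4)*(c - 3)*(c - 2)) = c - 3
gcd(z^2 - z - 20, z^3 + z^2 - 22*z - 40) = z^2 - z - 20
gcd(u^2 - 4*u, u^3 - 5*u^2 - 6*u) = u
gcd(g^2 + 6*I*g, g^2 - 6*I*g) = g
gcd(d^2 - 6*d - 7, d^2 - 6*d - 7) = d^2 - 6*d - 7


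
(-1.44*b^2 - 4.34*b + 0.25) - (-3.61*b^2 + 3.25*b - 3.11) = 2.17*b^2 - 7.59*b + 3.36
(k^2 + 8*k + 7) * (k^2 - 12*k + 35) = k^4 - 4*k^3 - 54*k^2 + 196*k + 245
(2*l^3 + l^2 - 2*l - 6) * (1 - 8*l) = -16*l^4 - 6*l^3 + 17*l^2 + 46*l - 6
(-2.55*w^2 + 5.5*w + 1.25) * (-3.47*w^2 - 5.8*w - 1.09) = 8.8485*w^4 - 4.295*w^3 - 33.458*w^2 - 13.245*w - 1.3625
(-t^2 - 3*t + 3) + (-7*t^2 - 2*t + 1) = -8*t^2 - 5*t + 4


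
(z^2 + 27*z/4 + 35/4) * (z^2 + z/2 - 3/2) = z^4 + 29*z^3/4 + 85*z^2/8 - 23*z/4 - 105/8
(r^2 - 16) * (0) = 0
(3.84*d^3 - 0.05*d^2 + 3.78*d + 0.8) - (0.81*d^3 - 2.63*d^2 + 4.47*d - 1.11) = 3.03*d^3 + 2.58*d^2 - 0.69*d + 1.91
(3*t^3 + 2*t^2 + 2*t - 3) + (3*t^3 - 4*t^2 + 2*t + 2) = 6*t^3 - 2*t^2 + 4*t - 1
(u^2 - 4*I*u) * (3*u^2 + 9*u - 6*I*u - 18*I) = 3*u^4 + 9*u^3 - 18*I*u^3 - 24*u^2 - 54*I*u^2 - 72*u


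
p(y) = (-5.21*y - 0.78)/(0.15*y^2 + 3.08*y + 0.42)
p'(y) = (-5.21*y - 0.78)*(-0.3*y - 3.08)/(0.15*y^2 + 3.08*y + 0.42)^2 - 5.21/(0.15*y^2 + 3.08*y + 0.42)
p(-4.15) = -2.13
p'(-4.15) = 0.13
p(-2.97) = -1.98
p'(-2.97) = 0.12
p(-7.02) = -2.59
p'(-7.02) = 0.19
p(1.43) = -1.60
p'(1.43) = 0.08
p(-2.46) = -1.93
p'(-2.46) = 0.11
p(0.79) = -1.66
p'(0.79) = 0.10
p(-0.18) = -1.22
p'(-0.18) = 11.76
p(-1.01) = -1.77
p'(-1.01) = 0.12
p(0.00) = -1.86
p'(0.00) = 1.21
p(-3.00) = -1.99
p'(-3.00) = 0.12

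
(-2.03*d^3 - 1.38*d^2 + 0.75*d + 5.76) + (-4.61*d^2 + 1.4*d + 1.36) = -2.03*d^3 - 5.99*d^2 + 2.15*d + 7.12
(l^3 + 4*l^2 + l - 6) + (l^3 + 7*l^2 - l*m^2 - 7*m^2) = 2*l^3 + 11*l^2 - l*m^2 + l - 7*m^2 - 6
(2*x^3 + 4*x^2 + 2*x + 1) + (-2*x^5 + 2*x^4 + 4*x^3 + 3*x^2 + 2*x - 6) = -2*x^5 + 2*x^4 + 6*x^3 + 7*x^2 + 4*x - 5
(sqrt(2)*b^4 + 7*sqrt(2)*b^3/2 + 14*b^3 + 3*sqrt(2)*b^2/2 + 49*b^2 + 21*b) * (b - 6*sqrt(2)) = sqrt(2)*b^5 + 2*b^4 + 7*sqrt(2)*b^4/2 - 165*sqrt(2)*b^3/2 + 7*b^3 - 294*sqrt(2)*b^2 + 3*b^2 - 126*sqrt(2)*b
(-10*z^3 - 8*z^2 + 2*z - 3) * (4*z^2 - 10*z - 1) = -40*z^5 + 68*z^4 + 98*z^3 - 24*z^2 + 28*z + 3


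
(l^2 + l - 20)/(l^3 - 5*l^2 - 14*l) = (-l^2 - l + 20)/(l*(-l^2 + 5*l + 14))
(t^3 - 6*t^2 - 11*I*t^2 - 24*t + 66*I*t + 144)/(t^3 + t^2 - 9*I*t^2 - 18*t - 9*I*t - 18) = (t^2 + t*(-6 - 8*I) + 48*I)/(t^2 + t*(1 - 6*I) - 6*I)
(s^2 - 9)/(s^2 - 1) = (s^2 - 9)/(s^2 - 1)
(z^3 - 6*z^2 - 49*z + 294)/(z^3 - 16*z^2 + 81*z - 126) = (z + 7)/(z - 3)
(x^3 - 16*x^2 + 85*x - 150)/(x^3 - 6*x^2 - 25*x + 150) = (x - 5)/(x + 5)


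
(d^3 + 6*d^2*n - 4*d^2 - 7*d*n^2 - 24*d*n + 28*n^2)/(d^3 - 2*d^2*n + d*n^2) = (d^2 + 7*d*n - 4*d - 28*n)/(d*(d - n))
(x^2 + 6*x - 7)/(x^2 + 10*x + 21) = (x - 1)/(x + 3)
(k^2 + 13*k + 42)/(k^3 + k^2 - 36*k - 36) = (k + 7)/(k^2 - 5*k - 6)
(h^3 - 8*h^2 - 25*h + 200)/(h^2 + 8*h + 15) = (h^2 - 13*h + 40)/(h + 3)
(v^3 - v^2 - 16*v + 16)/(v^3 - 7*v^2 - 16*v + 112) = (v - 1)/(v - 7)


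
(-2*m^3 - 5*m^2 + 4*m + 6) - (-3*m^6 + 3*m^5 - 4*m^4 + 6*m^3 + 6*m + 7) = 3*m^6 - 3*m^5 + 4*m^4 - 8*m^3 - 5*m^2 - 2*m - 1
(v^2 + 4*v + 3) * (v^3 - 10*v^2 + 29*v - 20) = v^5 - 6*v^4 - 8*v^3 + 66*v^2 + 7*v - 60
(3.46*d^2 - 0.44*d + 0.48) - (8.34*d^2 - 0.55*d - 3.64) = -4.88*d^2 + 0.11*d + 4.12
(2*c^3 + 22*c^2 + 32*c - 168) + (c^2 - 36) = 2*c^3 + 23*c^2 + 32*c - 204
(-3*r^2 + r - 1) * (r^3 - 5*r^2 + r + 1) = -3*r^5 + 16*r^4 - 9*r^3 + 3*r^2 - 1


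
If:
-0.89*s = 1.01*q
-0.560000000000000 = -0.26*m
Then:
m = 2.15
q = -0.881188118811881*s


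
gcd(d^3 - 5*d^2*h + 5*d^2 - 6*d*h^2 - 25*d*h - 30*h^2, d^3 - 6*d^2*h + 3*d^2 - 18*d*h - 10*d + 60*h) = d^2 - 6*d*h + 5*d - 30*h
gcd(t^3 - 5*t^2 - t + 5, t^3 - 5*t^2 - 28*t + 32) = t - 1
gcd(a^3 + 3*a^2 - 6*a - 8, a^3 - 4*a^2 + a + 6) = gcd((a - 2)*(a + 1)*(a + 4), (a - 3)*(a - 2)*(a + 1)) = a^2 - a - 2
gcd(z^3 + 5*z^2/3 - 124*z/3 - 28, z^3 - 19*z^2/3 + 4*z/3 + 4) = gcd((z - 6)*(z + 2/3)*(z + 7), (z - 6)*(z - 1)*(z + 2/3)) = z^2 - 16*z/3 - 4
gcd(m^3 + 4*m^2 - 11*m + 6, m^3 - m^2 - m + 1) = m^2 - 2*m + 1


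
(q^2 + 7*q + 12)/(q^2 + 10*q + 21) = (q + 4)/(q + 7)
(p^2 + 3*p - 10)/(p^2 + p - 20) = (p - 2)/(p - 4)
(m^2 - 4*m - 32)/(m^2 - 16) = (m - 8)/(m - 4)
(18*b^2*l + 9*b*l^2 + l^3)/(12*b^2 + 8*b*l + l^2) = l*(3*b + l)/(2*b + l)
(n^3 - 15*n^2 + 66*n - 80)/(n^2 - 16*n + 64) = (n^2 - 7*n + 10)/(n - 8)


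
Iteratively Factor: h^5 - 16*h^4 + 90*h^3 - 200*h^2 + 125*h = (h - 1)*(h^4 - 15*h^3 + 75*h^2 - 125*h) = (h - 5)*(h - 1)*(h^3 - 10*h^2 + 25*h) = (h - 5)^2*(h - 1)*(h^2 - 5*h) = h*(h - 5)^2*(h - 1)*(h - 5)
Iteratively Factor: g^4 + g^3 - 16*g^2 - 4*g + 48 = (g - 2)*(g^3 + 3*g^2 - 10*g - 24) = (g - 2)*(g + 4)*(g^2 - g - 6) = (g - 2)*(g + 2)*(g + 4)*(g - 3)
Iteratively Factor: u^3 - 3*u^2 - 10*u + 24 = (u - 4)*(u^2 + u - 6) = (u - 4)*(u - 2)*(u + 3)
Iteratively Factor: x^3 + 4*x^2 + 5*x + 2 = (x + 2)*(x^2 + 2*x + 1) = (x + 1)*(x + 2)*(x + 1)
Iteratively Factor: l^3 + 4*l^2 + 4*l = (l)*(l^2 + 4*l + 4) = l*(l + 2)*(l + 2)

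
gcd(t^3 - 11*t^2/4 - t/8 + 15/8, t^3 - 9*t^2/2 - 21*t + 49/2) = t - 1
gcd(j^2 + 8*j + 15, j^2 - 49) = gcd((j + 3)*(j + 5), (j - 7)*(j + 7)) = 1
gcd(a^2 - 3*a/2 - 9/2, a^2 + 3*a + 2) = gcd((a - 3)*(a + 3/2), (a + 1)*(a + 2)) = 1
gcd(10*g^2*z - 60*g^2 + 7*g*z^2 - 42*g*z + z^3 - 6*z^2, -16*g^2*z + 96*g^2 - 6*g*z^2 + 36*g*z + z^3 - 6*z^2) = 2*g*z - 12*g + z^2 - 6*z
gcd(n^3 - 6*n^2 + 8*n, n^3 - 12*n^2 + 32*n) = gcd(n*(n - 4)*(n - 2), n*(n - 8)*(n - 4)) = n^2 - 4*n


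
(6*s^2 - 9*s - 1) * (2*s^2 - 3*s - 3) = 12*s^4 - 36*s^3 + 7*s^2 + 30*s + 3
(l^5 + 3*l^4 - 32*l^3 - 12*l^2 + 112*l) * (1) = l^5 + 3*l^4 - 32*l^3 - 12*l^2 + 112*l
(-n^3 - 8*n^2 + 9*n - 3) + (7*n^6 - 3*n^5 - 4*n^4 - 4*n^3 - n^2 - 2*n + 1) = 7*n^6 - 3*n^5 - 4*n^4 - 5*n^3 - 9*n^2 + 7*n - 2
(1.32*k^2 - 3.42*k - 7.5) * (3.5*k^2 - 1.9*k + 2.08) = 4.62*k^4 - 14.478*k^3 - 17.0064*k^2 + 7.1364*k - 15.6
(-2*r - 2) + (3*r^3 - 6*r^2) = 3*r^3 - 6*r^2 - 2*r - 2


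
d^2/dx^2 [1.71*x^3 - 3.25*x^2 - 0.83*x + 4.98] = 10.26*x - 6.5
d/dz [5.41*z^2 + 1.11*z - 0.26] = 10.82*z + 1.11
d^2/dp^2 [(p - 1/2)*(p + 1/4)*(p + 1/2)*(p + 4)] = 12*p^2 + 51*p/2 + 3/2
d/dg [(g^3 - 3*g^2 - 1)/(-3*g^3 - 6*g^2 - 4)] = 3*g*(-5*g^3 - 7*g + 4)/(9*g^6 + 36*g^5 + 36*g^4 + 24*g^3 + 48*g^2 + 16)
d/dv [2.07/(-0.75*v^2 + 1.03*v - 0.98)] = (3.105*v - 2.1321)/(0.75*v^2 - 1.03*v + 0.98)^2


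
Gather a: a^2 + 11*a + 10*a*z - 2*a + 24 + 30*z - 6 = a^2 + a*(10*z + 9) + 30*z + 18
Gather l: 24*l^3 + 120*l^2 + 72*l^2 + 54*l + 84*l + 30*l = 24*l^3 + 192*l^2 + 168*l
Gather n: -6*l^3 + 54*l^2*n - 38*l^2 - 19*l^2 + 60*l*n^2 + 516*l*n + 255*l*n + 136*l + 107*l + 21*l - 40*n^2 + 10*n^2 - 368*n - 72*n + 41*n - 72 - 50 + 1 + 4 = -6*l^3 - 57*l^2 + 264*l + n^2*(60*l - 30) + n*(54*l^2 + 771*l - 399) - 117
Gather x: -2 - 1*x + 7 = 5 - x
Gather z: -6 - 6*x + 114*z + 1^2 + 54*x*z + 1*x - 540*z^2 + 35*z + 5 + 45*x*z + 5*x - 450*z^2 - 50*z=-990*z^2 + z*(99*x + 99)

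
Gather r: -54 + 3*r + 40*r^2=40*r^2 + 3*r - 54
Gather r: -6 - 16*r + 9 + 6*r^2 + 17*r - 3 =6*r^2 + r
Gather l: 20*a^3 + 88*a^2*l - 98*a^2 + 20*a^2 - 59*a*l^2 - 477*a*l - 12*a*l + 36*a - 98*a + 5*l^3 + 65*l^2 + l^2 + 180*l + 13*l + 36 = 20*a^3 - 78*a^2 - 62*a + 5*l^3 + l^2*(66 - 59*a) + l*(88*a^2 - 489*a + 193) + 36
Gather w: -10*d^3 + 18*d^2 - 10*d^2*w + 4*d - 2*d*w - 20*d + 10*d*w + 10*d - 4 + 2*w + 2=-10*d^3 + 18*d^2 - 6*d + w*(-10*d^2 + 8*d + 2) - 2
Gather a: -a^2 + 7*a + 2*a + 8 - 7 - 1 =-a^2 + 9*a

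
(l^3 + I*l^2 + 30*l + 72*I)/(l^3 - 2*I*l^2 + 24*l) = (l + 3*I)/l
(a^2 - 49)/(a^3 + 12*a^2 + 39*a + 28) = (a - 7)/(a^2 + 5*a + 4)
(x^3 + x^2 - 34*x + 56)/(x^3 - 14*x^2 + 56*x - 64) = (x + 7)/(x - 8)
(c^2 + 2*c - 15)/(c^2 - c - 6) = (c + 5)/(c + 2)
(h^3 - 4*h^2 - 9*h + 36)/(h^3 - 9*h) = (h - 4)/h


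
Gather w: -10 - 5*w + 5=-5*w - 5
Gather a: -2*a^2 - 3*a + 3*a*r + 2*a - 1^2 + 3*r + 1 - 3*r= -2*a^2 + a*(3*r - 1)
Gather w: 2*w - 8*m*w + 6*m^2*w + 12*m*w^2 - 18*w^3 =12*m*w^2 - 18*w^3 + w*(6*m^2 - 8*m + 2)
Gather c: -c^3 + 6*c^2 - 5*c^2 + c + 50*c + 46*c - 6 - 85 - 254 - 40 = -c^3 + c^2 + 97*c - 385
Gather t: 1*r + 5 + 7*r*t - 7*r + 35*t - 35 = -6*r + t*(7*r + 35) - 30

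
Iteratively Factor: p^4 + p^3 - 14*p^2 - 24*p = (p + 2)*(p^3 - p^2 - 12*p) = p*(p + 2)*(p^2 - p - 12) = p*(p - 4)*(p + 2)*(p + 3)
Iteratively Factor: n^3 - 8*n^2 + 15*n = (n - 3)*(n^2 - 5*n) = n*(n - 3)*(n - 5)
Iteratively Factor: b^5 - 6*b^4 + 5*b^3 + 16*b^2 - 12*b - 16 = (b - 2)*(b^4 - 4*b^3 - 3*b^2 + 10*b + 8) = (b - 2)*(b + 1)*(b^3 - 5*b^2 + 2*b + 8) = (b - 2)*(b + 1)^2*(b^2 - 6*b + 8) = (b - 4)*(b - 2)*(b + 1)^2*(b - 2)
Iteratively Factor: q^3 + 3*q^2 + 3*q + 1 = (q + 1)*(q^2 + 2*q + 1) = (q + 1)^2*(q + 1)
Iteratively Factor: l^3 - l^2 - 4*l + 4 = (l - 1)*(l^2 - 4) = (l - 1)*(l + 2)*(l - 2)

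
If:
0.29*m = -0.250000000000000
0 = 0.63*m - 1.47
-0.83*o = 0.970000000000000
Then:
No Solution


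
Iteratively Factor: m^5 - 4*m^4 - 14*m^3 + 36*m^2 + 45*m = (m + 1)*(m^4 - 5*m^3 - 9*m^2 + 45*m) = (m + 1)*(m + 3)*(m^3 - 8*m^2 + 15*m) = m*(m + 1)*(m + 3)*(m^2 - 8*m + 15) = m*(m - 3)*(m + 1)*(m + 3)*(m - 5)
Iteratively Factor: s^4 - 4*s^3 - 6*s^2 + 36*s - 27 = (s - 1)*(s^3 - 3*s^2 - 9*s + 27) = (s - 3)*(s - 1)*(s^2 - 9) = (s - 3)*(s - 1)*(s + 3)*(s - 3)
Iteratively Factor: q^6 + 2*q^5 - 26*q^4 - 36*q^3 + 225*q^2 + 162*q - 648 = (q + 4)*(q^5 - 2*q^4 - 18*q^3 + 36*q^2 + 81*q - 162) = (q - 3)*(q + 4)*(q^4 + q^3 - 15*q^2 - 9*q + 54) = (q - 3)^2*(q + 4)*(q^3 + 4*q^2 - 3*q - 18) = (q - 3)^2*(q + 3)*(q + 4)*(q^2 + q - 6) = (q - 3)^2*(q + 3)^2*(q + 4)*(q - 2)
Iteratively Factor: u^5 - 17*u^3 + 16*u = (u + 4)*(u^4 - 4*u^3 - u^2 + 4*u) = (u - 1)*(u + 4)*(u^3 - 3*u^2 - 4*u) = u*(u - 1)*(u + 4)*(u^2 - 3*u - 4) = u*(u - 4)*(u - 1)*(u + 4)*(u + 1)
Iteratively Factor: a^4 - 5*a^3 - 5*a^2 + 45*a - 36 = (a + 3)*(a^3 - 8*a^2 + 19*a - 12) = (a - 3)*(a + 3)*(a^2 - 5*a + 4) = (a - 3)*(a - 1)*(a + 3)*(a - 4)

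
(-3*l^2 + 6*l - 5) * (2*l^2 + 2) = -6*l^4 + 12*l^3 - 16*l^2 + 12*l - 10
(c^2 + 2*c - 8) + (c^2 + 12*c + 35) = 2*c^2 + 14*c + 27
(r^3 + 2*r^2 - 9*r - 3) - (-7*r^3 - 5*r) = 8*r^3 + 2*r^2 - 4*r - 3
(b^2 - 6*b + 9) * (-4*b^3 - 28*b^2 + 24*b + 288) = -4*b^5 - 4*b^4 + 156*b^3 - 108*b^2 - 1512*b + 2592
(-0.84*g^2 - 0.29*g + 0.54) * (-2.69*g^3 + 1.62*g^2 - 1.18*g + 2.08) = 2.2596*g^5 - 0.5807*g^4 - 0.9312*g^3 - 0.5302*g^2 - 1.2404*g + 1.1232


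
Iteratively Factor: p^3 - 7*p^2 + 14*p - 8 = (p - 4)*(p^2 - 3*p + 2) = (p - 4)*(p - 1)*(p - 2)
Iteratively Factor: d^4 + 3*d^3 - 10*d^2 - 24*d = (d + 2)*(d^3 + d^2 - 12*d) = d*(d + 2)*(d^2 + d - 12) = d*(d + 2)*(d + 4)*(d - 3)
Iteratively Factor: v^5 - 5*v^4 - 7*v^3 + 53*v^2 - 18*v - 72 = (v - 3)*(v^4 - 2*v^3 - 13*v^2 + 14*v + 24) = (v - 3)*(v - 2)*(v^3 - 13*v - 12) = (v - 3)*(v - 2)*(v + 1)*(v^2 - v - 12) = (v - 3)*(v - 2)*(v + 1)*(v + 3)*(v - 4)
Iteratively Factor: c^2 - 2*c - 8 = (c - 4)*(c + 2)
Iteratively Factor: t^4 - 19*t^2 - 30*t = (t - 5)*(t^3 + 5*t^2 + 6*t) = (t - 5)*(t + 2)*(t^2 + 3*t) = (t - 5)*(t + 2)*(t + 3)*(t)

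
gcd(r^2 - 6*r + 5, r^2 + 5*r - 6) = r - 1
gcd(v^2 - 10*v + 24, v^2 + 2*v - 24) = v - 4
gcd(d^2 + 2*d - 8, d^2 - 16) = d + 4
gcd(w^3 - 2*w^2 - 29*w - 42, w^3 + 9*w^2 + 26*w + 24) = w^2 + 5*w + 6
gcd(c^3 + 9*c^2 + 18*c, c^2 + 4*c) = c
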